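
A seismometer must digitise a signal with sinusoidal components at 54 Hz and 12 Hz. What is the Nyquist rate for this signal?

108 Hz

Highest-frequency component: 54 Hz.
Nyquist rate = 2 × 54 Hz = 108 Hz.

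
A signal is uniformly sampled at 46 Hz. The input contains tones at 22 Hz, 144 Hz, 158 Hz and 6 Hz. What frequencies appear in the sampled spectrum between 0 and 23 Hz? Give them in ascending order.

fs/2 = 23 Hz.
22 Hz ≤ fs/2 = 23 Hz, passes unchanged.
144 Hz mod fs = 6 Hz.
6 Hz ≤ fs/2 = 23 Hz, appears at 6 Hz.
158 Hz mod fs = 20 Hz.
20 Hz ≤ fs/2 = 23 Hz, appears at 20 Hz.
6 Hz ≤ fs/2 = 23 Hz, passes unchanged.
Distinct values: {6 Hz, 20 Hz, 22 Hz}.

6 Hz, 20 Hz, 22 Hz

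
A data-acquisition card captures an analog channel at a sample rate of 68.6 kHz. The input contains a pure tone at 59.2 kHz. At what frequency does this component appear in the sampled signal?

59.2 kHz > fs/2 = 34.3 kHz, folds to fs − 59.2 kHz = 9.4 kHz.

9.4 kHz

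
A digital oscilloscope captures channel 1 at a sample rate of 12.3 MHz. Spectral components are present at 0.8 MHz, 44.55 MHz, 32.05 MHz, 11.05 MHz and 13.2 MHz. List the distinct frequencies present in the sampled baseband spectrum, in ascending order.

fs/2 = 6.15 MHz.
0.8 MHz ≤ fs/2 = 6.15 MHz, passes unchanged.
44.55 MHz mod fs = 7.65 MHz.
7.65 MHz > fs/2 = 6.15 MHz, folds to fs − 7.65 MHz = 4.65 MHz.
32.05 MHz mod fs = 7.45 MHz.
7.45 MHz > fs/2 = 6.15 MHz, folds to fs − 7.45 MHz = 4.85 MHz.
11.05 MHz > fs/2 = 6.15 MHz, folds to fs − 11.05 MHz = 1.25 MHz.
13.2 MHz mod fs = 0.9 MHz.
0.9 MHz ≤ fs/2 = 6.15 MHz, appears at 0.9 MHz.
Distinct values: {0.8 MHz, 0.9 MHz, 1.25 MHz, 4.65 MHz, 4.85 MHz}.

0.8 MHz, 0.9 MHz, 1.25 MHz, 4.65 MHz, 4.85 MHz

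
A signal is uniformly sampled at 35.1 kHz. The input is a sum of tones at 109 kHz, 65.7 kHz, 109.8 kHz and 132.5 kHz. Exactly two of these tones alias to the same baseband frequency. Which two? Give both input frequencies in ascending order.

fs/2 = 17.55 kHz.
109 kHz mod fs = 3.7 kHz.
3.7 kHz ≤ fs/2 = 17.55 kHz, appears at 3.7 kHz.
65.7 kHz mod fs = 30.6 kHz.
30.6 kHz > fs/2 = 17.55 kHz, folds to fs − 30.6 kHz = 4.5 kHz.
109.8 kHz mod fs = 4.5 kHz.
4.5 kHz ≤ fs/2 = 17.55 kHz, appears at 4.5 kHz.
132.5 kHz mod fs = 27.2 kHz.
27.2 kHz > fs/2 = 17.55 kHz, folds to fs − 27.2 kHz = 7.9 kHz.
65.7 kHz and 109.8 kHz both map to 4.5 kHz.

65.7 kHz, 109.8 kHz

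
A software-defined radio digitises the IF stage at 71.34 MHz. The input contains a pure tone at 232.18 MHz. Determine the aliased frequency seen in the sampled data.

232.18 MHz mod fs = 18.16 MHz.
18.16 MHz ≤ fs/2 = 35.67 MHz, appears at 18.16 MHz.

18.16 MHz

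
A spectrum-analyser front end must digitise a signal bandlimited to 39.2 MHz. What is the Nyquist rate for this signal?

78.4 MHz

Nyquist rate = 2 × 39.2 MHz = 78.4 MHz.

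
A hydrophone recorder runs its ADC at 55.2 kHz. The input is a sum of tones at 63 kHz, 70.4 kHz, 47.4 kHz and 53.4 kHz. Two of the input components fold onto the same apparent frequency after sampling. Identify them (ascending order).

fs/2 = 27.6 kHz.
63 kHz mod fs = 7.8 kHz.
7.8 kHz ≤ fs/2 = 27.6 kHz, appears at 7.8 kHz.
70.4 kHz mod fs = 15.2 kHz.
15.2 kHz ≤ fs/2 = 27.6 kHz, appears at 15.2 kHz.
47.4 kHz > fs/2 = 27.6 kHz, folds to fs − 47.4 kHz = 7.8 kHz.
53.4 kHz > fs/2 = 27.6 kHz, folds to fs − 53.4 kHz = 1.8 kHz.
47.4 kHz and 63 kHz both map to 7.8 kHz.

47.4 kHz, 63 kHz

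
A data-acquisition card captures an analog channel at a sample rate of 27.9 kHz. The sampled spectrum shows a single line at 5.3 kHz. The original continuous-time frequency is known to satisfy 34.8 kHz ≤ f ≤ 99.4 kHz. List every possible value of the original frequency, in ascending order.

Frequencies that alias to 5.3 kHz are k·fs ± 5.3 kHz for integer k ≥ 0.
k=0: 5.3 kHz.
k=1: 22.6 kHz, 33.2 kHz.
k=2: 50.5 kHz, 61.1 kHz.
k=3: 78.4 kHz, 89 kHz.
k=4: 106.3 kHz, 116.9 kHz.
Within [34.8 kHz, 99.4 kHz]: 50.5 kHz, 61.1 kHz, 78.4 kHz, 89 kHz.

50.5 kHz, 61.1 kHz, 78.4 kHz, 89 kHz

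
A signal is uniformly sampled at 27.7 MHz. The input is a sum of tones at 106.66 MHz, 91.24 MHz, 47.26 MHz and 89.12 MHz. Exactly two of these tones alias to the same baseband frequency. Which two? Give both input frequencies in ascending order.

47.26 MHz, 91.24 MHz

fs/2 = 13.85 MHz.
106.66 MHz mod fs = 23.56 MHz.
23.56 MHz > fs/2 = 13.85 MHz, folds to fs − 23.56 MHz = 4.14 MHz.
91.24 MHz mod fs = 8.14 MHz.
8.14 MHz ≤ fs/2 = 13.85 MHz, appears at 8.14 MHz.
47.26 MHz mod fs = 19.56 MHz.
19.56 MHz > fs/2 = 13.85 MHz, folds to fs − 19.56 MHz = 8.14 MHz.
89.12 MHz mod fs = 6.02 MHz.
6.02 MHz ≤ fs/2 = 13.85 MHz, appears at 6.02 MHz.
47.26 MHz and 91.24 MHz both map to 8.14 MHz.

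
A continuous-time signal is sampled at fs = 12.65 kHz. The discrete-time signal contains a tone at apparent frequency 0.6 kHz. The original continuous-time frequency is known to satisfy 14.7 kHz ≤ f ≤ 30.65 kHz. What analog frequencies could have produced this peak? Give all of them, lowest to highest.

24.7 kHz, 25.9 kHz

Frequencies that alias to 0.6 kHz are k·fs ± 0.6 kHz for integer k ≥ 0.
k=0: 0.6 kHz.
k=1: 12.05 kHz, 13.25 kHz.
k=2: 24.7 kHz, 25.9 kHz.
k=3: 37.35 kHz, 38.55 kHz.
Within [14.7 kHz, 30.65 kHz]: 24.7 kHz, 25.9 kHz.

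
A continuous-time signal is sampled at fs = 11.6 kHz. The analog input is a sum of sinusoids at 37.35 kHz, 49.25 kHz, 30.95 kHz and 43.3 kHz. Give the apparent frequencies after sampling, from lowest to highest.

2.55 kHz, 2.85 kHz, 3.1 kHz, 3.85 kHz

fs/2 = 5.8 kHz.
37.35 kHz mod fs = 2.55 kHz.
2.55 kHz ≤ fs/2 = 5.8 kHz, appears at 2.55 kHz.
49.25 kHz mod fs = 2.85 kHz.
2.85 kHz ≤ fs/2 = 5.8 kHz, appears at 2.85 kHz.
30.95 kHz mod fs = 7.75 kHz.
7.75 kHz > fs/2 = 5.8 kHz, folds to fs − 7.75 kHz = 3.85 kHz.
43.3 kHz mod fs = 8.5 kHz.
8.5 kHz > fs/2 = 5.8 kHz, folds to fs − 8.5 kHz = 3.1 kHz.
Distinct values: {2.55 kHz, 2.85 kHz, 3.1 kHz, 3.85 kHz}.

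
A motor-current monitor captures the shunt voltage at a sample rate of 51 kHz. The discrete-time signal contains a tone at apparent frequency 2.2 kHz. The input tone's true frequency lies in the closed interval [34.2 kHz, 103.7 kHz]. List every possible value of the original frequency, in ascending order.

Frequencies that alias to 2.2 kHz are k·fs ± 2.2 kHz for integer k ≥ 0.
k=0: 2.2 kHz.
k=1: 48.8 kHz, 53.2 kHz.
k=2: 99.8 kHz, 104.2 kHz.
k=3: 150.8 kHz, 155.2 kHz.
Within [34.2 kHz, 103.7 kHz]: 48.8 kHz, 53.2 kHz, 99.8 kHz.

48.8 kHz, 53.2 kHz, 99.8 kHz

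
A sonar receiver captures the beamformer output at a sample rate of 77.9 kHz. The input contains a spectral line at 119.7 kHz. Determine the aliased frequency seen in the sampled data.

119.7 kHz mod fs = 41.8 kHz.
41.8 kHz > fs/2 = 38.95 kHz, folds to fs − 41.8 kHz = 36.1 kHz.

36.1 kHz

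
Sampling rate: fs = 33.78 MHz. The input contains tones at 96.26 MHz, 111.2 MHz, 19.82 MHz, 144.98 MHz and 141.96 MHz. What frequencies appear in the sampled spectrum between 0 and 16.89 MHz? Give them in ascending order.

5.08 MHz, 6.84 MHz, 9.86 MHz, 13.96 MHz

fs/2 = 16.89 MHz.
96.26 MHz mod fs = 28.7 MHz.
28.7 MHz > fs/2 = 16.89 MHz, folds to fs − 28.7 MHz = 5.08 MHz.
111.2 MHz mod fs = 9.86 MHz.
9.86 MHz ≤ fs/2 = 16.89 MHz, appears at 9.86 MHz.
19.82 MHz > fs/2 = 16.89 MHz, folds to fs − 19.82 MHz = 13.96 MHz.
144.98 MHz mod fs = 9.86 MHz.
9.86 MHz ≤ fs/2 = 16.89 MHz, appears at 9.86 MHz.
141.96 MHz mod fs = 6.84 MHz.
6.84 MHz ≤ fs/2 = 16.89 MHz, appears at 6.84 MHz.
Distinct values: {5.08 MHz, 6.84 MHz, 9.86 MHz, 13.96 MHz}.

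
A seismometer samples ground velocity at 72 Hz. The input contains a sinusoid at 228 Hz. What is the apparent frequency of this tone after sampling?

228 Hz mod fs = 12 Hz.
12 Hz ≤ fs/2 = 36 Hz, appears at 12 Hz.

12 Hz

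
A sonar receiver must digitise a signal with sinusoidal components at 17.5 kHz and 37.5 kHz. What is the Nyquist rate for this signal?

Highest-frequency component: 37.5 kHz.
Nyquist rate = 2 × 37.5 kHz = 75 kHz.

75 kHz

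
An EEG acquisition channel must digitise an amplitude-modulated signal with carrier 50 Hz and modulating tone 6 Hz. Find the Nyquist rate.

AM sidebands sit at fc ± fm = 44 Hz and 56 Hz.
Highest-frequency component: 56 Hz.
Nyquist rate = 2 × 56 Hz = 112 Hz.

112 Hz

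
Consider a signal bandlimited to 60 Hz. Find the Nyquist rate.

Nyquist rate = 2 × 60 Hz = 120 Hz.

120 Hz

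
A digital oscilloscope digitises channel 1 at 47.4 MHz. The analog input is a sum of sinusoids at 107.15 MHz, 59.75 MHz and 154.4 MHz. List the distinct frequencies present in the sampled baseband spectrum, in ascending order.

12.2 MHz, 12.35 MHz

fs/2 = 23.7 MHz.
107.15 MHz mod fs = 12.35 MHz.
12.35 MHz ≤ fs/2 = 23.7 MHz, appears at 12.35 MHz.
59.75 MHz mod fs = 12.35 MHz.
12.35 MHz ≤ fs/2 = 23.7 MHz, appears at 12.35 MHz.
154.4 MHz mod fs = 12.2 MHz.
12.2 MHz ≤ fs/2 = 23.7 MHz, appears at 12.2 MHz.
Distinct values: {12.2 MHz, 12.35 MHz}.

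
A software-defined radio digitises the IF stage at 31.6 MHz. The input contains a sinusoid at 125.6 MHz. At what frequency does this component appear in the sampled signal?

0.8 MHz

125.6 MHz mod fs = 30.8 MHz.
30.8 MHz > fs/2 = 15.8 MHz, folds to fs − 30.8 MHz = 0.8 MHz.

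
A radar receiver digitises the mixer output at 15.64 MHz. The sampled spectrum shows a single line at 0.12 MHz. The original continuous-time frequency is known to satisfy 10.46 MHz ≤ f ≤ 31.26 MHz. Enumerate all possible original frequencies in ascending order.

Frequencies that alias to 0.12 MHz are k·fs ± 0.12 MHz for integer k ≥ 0.
k=0: 0.12 MHz.
k=1: 15.52 MHz, 15.76 MHz.
k=2: 31.16 MHz, 31.4 MHz.
k=3: 46.8 MHz, 47.04 MHz.
Within [10.46 MHz, 31.26 MHz]: 15.52 MHz, 15.76 MHz, 31.16 MHz.

15.52 MHz, 15.76 MHz, 31.16 MHz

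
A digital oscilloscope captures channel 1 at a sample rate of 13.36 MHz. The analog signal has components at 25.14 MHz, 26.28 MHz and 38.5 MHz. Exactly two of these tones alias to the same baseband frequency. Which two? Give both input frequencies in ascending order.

fs/2 = 6.68 MHz.
25.14 MHz mod fs = 11.78 MHz.
11.78 MHz > fs/2 = 6.68 MHz, folds to fs − 11.78 MHz = 1.58 MHz.
26.28 MHz mod fs = 12.92 MHz.
12.92 MHz > fs/2 = 6.68 MHz, folds to fs − 12.92 MHz = 0.44 MHz.
38.5 MHz mod fs = 11.78 MHz.
11.78 MHz > fs/2 = 6.68 MHz, folds to fs − 11.78 MHz = 1.58 MHz.
25.14 MHz and 38.5 MHz both map to 1.58 MHz.

25.14 MHz, 38.5 MHz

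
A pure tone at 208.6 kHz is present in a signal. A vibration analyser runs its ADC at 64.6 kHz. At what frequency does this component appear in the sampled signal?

208.6 kHz mod fs = 14.8 kHz.
14.8 kHz ≤ fs/2 = 32.3 kHz, appears at 14.8 kHz.

14.8 kHz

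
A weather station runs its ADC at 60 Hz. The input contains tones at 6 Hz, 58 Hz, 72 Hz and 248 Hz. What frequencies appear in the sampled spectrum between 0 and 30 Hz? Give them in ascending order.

fs/2 = 30 Hz.
6 Hz ≤ fs/2 = 30 Hz, passes unchanged.
58 Hz > fs/2 = 30 Hz, folds to fs − 58 Hz = 2 Hz.
72 Hz mod fs = 12 Hz.
12 Hz ≤ fs/2 = 30 Hz, appears at 12 Hz.
248 Hz mod fs = 8 Hz.
8 Hz ≤ fs/2 = 30 Hz, appears at 8 Hz.
Distinct values: {2 Hz, 6 Hz, 8 Hz, 12 Hz}.

2 Hz, 6 Hz, 8 Hz, 12 Hz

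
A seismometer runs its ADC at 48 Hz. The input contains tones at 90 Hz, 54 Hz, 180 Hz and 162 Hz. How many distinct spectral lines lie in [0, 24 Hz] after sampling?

fs/2 = 24 Hz.
90 Hz mod fs = 42 Hz.
42 Hz > fs/2 = 24 Hz, folds to fs − 42 Hz = 6 Hz.
54 Hz mod fs = 6 Hz.
6 Hz ≤ fs/2 = 24 Hz, appears at 6 Hz.
180 Hz mod fs = 36 Hz.
36 Hz > fs/2 = 24 Hz, folds to fs − 36 Hz = 12 Hz.
162 Hz mod fs = 18 Hz.
18 Hz ≤ fs/2 = 24 Hz, appears at 18 Hz.
Distinct values: {6 Hz, 12 Hz, 18 Hz} → 3.

3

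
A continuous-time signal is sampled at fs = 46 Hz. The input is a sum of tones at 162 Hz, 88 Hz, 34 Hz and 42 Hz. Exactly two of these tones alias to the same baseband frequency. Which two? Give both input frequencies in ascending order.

fs/2 = 23 Hz.
162 Hz mod fs = 24 Hz.
24 Hz > fs/2 = 23 Hz, folds to fs − 24 Hz = 22 Hz.
88 Hz mod fs = 42 Hz.
42 Hz > fs/2 = 23 Hz, folds to fs − 42 Hz = 4 Hz.
34 Hz > fs/2 = 23 Hz, folds to fs − 34 Hz = 12 Hz.
42 Hz > fs/2 = 23 Hz, folds to fs − 42 Hz = 4 Hz.
42 Hz and 88 Hz both map to 4 Hz.

42 Hz, 88 Hz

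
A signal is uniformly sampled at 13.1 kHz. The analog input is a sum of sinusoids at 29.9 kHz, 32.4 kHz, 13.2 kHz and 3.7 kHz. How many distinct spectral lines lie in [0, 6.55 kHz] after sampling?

fs/2 = 6.55 kHz.
29.9 kHz mod fs = 3.7 kHz.
3.7 kHz ≤ fs/2 = 6.55 kHz, appears at 3.7 kHz.
32.4 kHz mod fs = 6.2 kHz.
6.2 kHz ≤ fs/2 = 6.55 kHz, appears at 6.2 kHz.
13.2 kHz mod fs = 0.1 kHz.
0.1 kHz ≤ fs/2 = 6.55 kHz, appears at 0.1 kHz.
3.7 kHz ≤ fs/2 = 6.55 kHz, passes unchanged.
Distinct values: {0.1 kHz, 3.7 kHz, 6.2 kHz} → 3.

3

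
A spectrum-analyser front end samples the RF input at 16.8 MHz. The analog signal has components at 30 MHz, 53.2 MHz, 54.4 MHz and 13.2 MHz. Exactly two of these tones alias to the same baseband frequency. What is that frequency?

fs/2 = 8.4 MHz.
30 MHz mod fs = 13.2 MHz.
13.2 MHz > fs/2 = 8.4 MHz, folds to fs − 13.2 MHz = 3.6 MHz.
53.2 MHz mod fs = 2.8 MHz.
2.8 MHz ≤ fs/2 = 8.4 MHz, appears at 2.8 MHz.
54.4 MHz mod fs = 4 MHz.
4 MHz ≤ fs/2 = 8.4 MHz, appears at 4 MHz.
13.2 MHz > fs/2 = 8.4 MHz, folds to fs − 13.2 MHz = 3.6 MHz.
13.2 MHz and 30 MHz both map to 3.6 MHz.

3.6 MHz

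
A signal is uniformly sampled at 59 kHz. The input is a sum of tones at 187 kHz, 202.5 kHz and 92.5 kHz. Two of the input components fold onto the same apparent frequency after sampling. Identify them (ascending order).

92.5 kHz, 202.5 kHz

fs/2 = 29.5 kHz.
187 kHz mod fs = 10 kHz.
10 kHz ≤ fs/2 = 29.5 kHz, appears at 10 kHz.
202.5 kHz mod fs = 25.5 kHz.
25.5 kHz ≤ fs/2 = 29.5 kHz, appears at 25.5 kHz.
92.5 kHz mod fs = 33.5 kHz.
33.5 kHz > fs/2 = 29.5 kHz, folds to fs − 33.5 kHz = 25.5 kHz.
92.5 kHz and 202.5 kHz both map to 25.5 kHz.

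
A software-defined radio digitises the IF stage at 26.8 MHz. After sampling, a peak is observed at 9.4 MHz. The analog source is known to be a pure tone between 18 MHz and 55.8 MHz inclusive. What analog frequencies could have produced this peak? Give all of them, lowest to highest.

36.2 MHz, 44.2 MHz

Frequencies that alias to 9.4 MHz are k·fs ± 9.4 MHz for integer k ≥ 0.
k=0: 9.4 MHz.
k=1: 17.4 MHz, 36.2 MHz.
k=2: 44.2 MHz, 63 MHz.
k=3: 71 MHz, 89.8 MHz.
Within [18 MHz, 55.8 MHz]: 36.2 MHz, 44.2 MHz.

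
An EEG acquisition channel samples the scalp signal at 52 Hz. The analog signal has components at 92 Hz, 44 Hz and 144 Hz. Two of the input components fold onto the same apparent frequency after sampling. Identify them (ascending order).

fs/2 = 26 Hz.
92 Hz mod fs = 40 Hz.
40 Hz > fs/2 = 26 Hz, folds to fs − 40 Hz = 12 Hz.
44 Hz > fs/2 = 26 Hz, folds to fs − 44 Hz = 8 Hz.
144 Hz mod fs = 40 Hz.
40 Hz > fs/2 = 26 Hz, folds to fs − 40 Hz = 12 Hz.
92 Hz and 144 Hz both map to 12 Hz.

92 Hz, 144 Hz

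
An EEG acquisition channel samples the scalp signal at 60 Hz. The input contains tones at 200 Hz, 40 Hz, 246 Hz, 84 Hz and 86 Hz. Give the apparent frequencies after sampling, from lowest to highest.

6 Hz, 20 Hz, 24 Hz, 26 Hz

fs/2 = 30 Hz.
200 Hz mod fs = 20 Hz.
20 Hz ≤ fs/2 = 30 Hz, appears at 20 Hz.
40 Hz > fs/2 = 30 Hz, folds to fs − 40 Hz = 20 Hz.
246 Hz mod fs = 6 Hz.
6 Hz ≤ fs/2 = 30 Hz, appears at 6 Hz.
84 Hz mod fs = 24 Hz.
24 Hz ≤ fs/2 = 30 Hz, appears at 24 Hz.
86 Hz mod fs = 26 Hz.
26 Hz ≤ fs/2 = 30 Hz, appears at 26 Hz.
Distinct values: {6 Hz, 20 Hz, 24 Hz, 26 Hz}.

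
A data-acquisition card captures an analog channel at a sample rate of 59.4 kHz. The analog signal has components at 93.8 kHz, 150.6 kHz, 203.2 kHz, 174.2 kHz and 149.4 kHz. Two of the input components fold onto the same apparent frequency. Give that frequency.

25 kHz

fs/2 = 29.7 kHz.
93.8 kHz mod fs = 34.4 kHz.
34.4 kHz > fs/2 = 29.7 kHz, folds to fs − 34.4 kHz = 25 kHz.
150.6 kHz mod fs = 31.8 kHz.
31.8 kHz > fs/2 = 29.7 kHz, folds to fs − 31.8 kHz = 27.6 kHz.
203.2 kHz mod fs = 25 kHz.
25 kHz ≤ fs/2 = 29.7 kHz, appears at 25 kHz.
174.2 kHz mod fs = 55.4 kHz.
55.4 kHz > fs/2 = 29.7 kHz, folds to fs − 55.4 kHz = 4 kHz.
149.4 kHz mod fs = 30.6 kHz.
30.6 kHz > fs/2 = 29.7 kHz, folds to fs − 30.6 kHz = 28.8 kHz.
93.8 kHz and 203.2 kHz both map to 25 kHz.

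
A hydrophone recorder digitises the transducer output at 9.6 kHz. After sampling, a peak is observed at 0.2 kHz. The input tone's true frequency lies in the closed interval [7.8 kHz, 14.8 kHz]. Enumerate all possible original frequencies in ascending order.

9.4 kHz, 9.8 kHz

Frequencies that alias to 0.2 kHz are k·fs ± 0.2 kHz for integer k ≥ 0.
k=0: 0.2 kHz.
k=1: 9.4 kHz, 9.8 kHz.
k=2: 19 kHz, 19.4 kHz.
Within [7.8 kHz, 14.8 kHz]: 9.4 kHz, 9.8 kHz.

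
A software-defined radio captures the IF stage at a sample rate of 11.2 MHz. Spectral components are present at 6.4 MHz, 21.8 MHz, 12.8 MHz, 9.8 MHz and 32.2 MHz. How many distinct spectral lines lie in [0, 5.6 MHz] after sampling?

fs/2 = 5.6 MHz.
6.4 MHz > fs/2 = 5.6 MHz, folds to fs − 6.4 MHz = 4.8 MHz.
21.8 MHz mod fs = 10.6 MHz.
10.6 MHz > fs/2 = 5.6 MHz, folds to fs − 10.6 MHz = 0.6 MHz.
12.8 MHz mod fs = 1.6 MHz.
1.6 MHz ≤ fs/2 = 5.6 MHz, appears at 1.6 MHz.
9.8 MHz > fs/2 = 5.6 MHz, folds to fs − 9.8 MHz = 1.4 MHz.
32.2 MHz mod fs = 9.8 MHz.
9.8 MHz > fs/2 = 5.6 MHz, folds to fs − 9.8 MHz = 1.4 MHz.
Distinct values: {0.6 MHz, 1.4 MHz, 1.6 MHz, 4.8 MHz} → 4.

4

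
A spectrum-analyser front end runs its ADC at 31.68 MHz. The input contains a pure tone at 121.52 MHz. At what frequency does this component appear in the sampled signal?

121.52 MHz mod fs = 26.48 MHz.
26.48 MHz > fs/2 = 15.84 MHz, folds to fs − 26.48 MHz = 5.2 MHz.

5.2 MHz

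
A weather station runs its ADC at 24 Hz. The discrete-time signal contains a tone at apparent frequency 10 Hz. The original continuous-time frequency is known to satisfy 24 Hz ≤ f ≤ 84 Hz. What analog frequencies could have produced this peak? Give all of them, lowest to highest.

Frequencies that alias to 10 Hz are k·fs ± 10 Hz for integer k ≥ 0.
k=0: 10 Hz.
k=1: 14 Hz, 34 Hz.
k=2: 38 Hz, 58 Hz.
k=3: 62 Hz, 82 Hz.
k=4: 86 Hz, 106 Hz.
Within [24 Hz, 84 Hz]: 34 Hz, 38 Hz, 58 Hz, 62 Hz, 82 Hz.

34 Hz, 38 Hz, 58 Hz, 62 Hz, 82 Hz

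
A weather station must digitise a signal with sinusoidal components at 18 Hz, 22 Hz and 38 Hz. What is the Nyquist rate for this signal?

Highest-frequency component: 38 Hz.
Nyquist rate = 2 × 38 Hz = 76 Hz.

76 Hz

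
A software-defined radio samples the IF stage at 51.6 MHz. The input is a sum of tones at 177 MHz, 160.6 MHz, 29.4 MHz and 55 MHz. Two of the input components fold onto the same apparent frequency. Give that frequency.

22.2 MHz

fs/2 = 25.8 MHz.
177 MHz mod fs = 22.2 MHz.
22.2 MHz ≤ fs/2 = 25.8 MHz, appears at 22.2 MHz.
160.6 MHz mod fs = 5.8 MHz.
5.8 MHz ≤ fs/2 = 25.8 MHz, appears at 5.8 MHz.
29.4 MHz > fs/2 = 25.8 MHz, folds to fs − 29.4 MHz = 22.2 MHz.
55 MHz mod fs = 3.4 MHz.
3.4 MHz ≤ fs/2 = 25.8 MHz, appears at 3.4 MHz.
29.4 MHz and 177 MHz both map to 22.2 MHz.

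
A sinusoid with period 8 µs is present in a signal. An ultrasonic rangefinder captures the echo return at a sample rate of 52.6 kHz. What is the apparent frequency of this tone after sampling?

19.8 kHz

T = 8 µs → f = 1/T = 125 kHz.
125 kHz mod fs = 19.8 kHz.
19.8 kHz ≤ fs/2 = 26.3 kHz, appears at 19.8 kHz.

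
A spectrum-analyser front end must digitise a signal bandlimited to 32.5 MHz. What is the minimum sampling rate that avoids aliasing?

65 MHz

Nyquist rate = 2 × 32.5 MHz = 65 MHz.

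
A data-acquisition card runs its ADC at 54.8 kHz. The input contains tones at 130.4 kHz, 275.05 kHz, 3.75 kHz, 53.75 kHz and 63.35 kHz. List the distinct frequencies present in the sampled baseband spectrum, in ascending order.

fs/2 = 27.4 kHz.
130.4 kHz mod fs = 20.8 kHz.
20.8 kHz ≤ fs/2 = 27.4 kHz, appears at 20.8 kHz.
275.05 kHz mod fs = 1.05 kHz.
1.05 kHz ≤ fs/2 = 27.4 kHz, appears at 1.05 kHz.
3.75 kHz ≤ fs/2 = 27.4 kHz, passes unchanged.
53.75 kHz > fs/2 = 27.4 kHz, folds to fs − 53.75 kHz = 1.05 kHz.
63.35 kHz mod fs = 8.55 kHz.
8.55 kHz ≤ fs/2 = 27.4 kHz, appears at 8.55 kHz.
Distinct values: {1.05 kHz, 3.75 kHz, 8.55 kHz, 20.8 kHz}.

1.05 kHz, 3.75 kHz, 8.55 kHz, 20.8 kHz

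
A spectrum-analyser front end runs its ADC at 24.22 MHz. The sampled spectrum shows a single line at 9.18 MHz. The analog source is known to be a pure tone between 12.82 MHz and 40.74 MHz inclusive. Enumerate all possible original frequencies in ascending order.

15.04 MHz, 33.4 MHz, 39.26 MHz

Frequencies that alias to 9.18 MHz are k·fs ± 9.18 MHz for integer k ≥ 0.
k=0: 9.18 MHz.
k=1: 15.04 MHz, 33.4 MHz.
k=2: 39.26 MHz, 57.62 MHz.
k=3: 63.48 MHz, 81.84 MHz.
Within [12.82 MHz, 40.74 MHz]: 15.04 MHz, 33.4 MHz, 39.26 MHz.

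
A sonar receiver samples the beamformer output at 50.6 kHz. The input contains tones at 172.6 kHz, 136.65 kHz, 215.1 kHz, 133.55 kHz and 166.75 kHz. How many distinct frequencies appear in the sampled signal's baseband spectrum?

fs/2 = 25.3 kHz.
172.6 kHz mod fs = 20.8 kHz.
20.8 kHz ≤ fs/2 = 25.3 kHz, appears at 20.8 kHz.
136.65 kHz mod fs = 35.45 kHz.
35.45 kHz > fs/2 = 25.3 kHz, folds to fs − 35.45 kHz = 15.15 kHz.
215.1 kHz mod fs = 12.7 kHz.
12.7 kHz ≤ fs/2 = 25.3 kHz, appears at 12.7 kHz.
133.55 kHz mod fs = 32.35 kHz.
32.35 kHz > fs/2 = 25.3 kHz, folds to fs − 32.35 kHz = 18.25 kHz.
166.75 kHz mod fs = 14.95 kHz.
14.95 kHz ≤ fs/2 = 25.3 kHz, appears at 14.95 kHz.
Distinct values: {12.7 kHz, 14.95 kHz, 15.15 kHz, 18.25 kHz, 20.8 kHz} → 5.

5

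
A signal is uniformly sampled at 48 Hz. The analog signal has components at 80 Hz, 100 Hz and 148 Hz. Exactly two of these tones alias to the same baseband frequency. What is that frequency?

4 Hz

fs/2 = 24 Hz.
80 Hz mod fs = 32 Hz.
32 Hz > fs/2 = 24 Hz, folds to fs − 32 Hz = 16 Hz.
100 Hz mod fs = 4 Hz.
4 Hz ≤ fs/2 = 24 Hz, appears at 4 Hz.
148 Hz mod fs = 4 Hz.
4 Hz ≤ fs/2 = 24 Hz, appears at 4 Hz.
100 Hz and 148 Hz both map to 4 Hz.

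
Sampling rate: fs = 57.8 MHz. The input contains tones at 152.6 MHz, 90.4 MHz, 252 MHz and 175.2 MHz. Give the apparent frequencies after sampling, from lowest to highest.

1.8 MHz, 20.8 MHz, 25.2 MHz

fs/2 = 28.9 MHz.
152.6 MHz mod fs = 37 MHz.
37 MHz > fs/2 = 28.9 MHz, folds to fs − 37 MHz = 20.8 MHz.
90.4 MHz mod fs = 32.6 MHz.
32.6 MHz > fs/2 = 28.9 MHz, folds to fs − 32.6 MHz = 25.2 MHz.
252 MHz mod fs = 20.8 MHz.
20.8 MHz ≤ fs/2 = 28.9 MHz, appears at 20.8 MHz.
175.2 MHz mod fs = 1.8 MHz.
1.8 MHz ≤ fs/2 = 28.9 MHz, appears at 1.8 MHz.
Distinct values: {1.8 MHz, 20.8 MHz, 25.2 MHz}.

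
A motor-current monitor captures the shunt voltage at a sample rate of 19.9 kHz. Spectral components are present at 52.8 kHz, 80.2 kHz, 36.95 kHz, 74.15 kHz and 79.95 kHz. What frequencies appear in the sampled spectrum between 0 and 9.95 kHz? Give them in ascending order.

fs/2 = 9.95 kHz.
52.8 kHz mod fs = 13 kHz.
13 kHz > fs/2 = 9.95 kHz, folds to fs − 13 kHz = 6.9 kHz.
80.2 kHz mod fs = 0.6 kHz.
0.6 kHz ≤ fs/2 = 9.95 kHz, appears at 0.6 kHz.
36.95 kHz mod fs = 17.05 kHz.
17.05 kHz > fs/2 = 9.95 kHz, folds to fs − 17.05 kHz = 2.85 kHz.
74.15 kHz mod fs = 14.45 kHz.
14.45 kHz > fs/2 = 9.95 kHz, folds to fs − 14.45 kHz = 5.45 kHz.
79.95 kHz mod fs = 0.35 kHz.
0.35 kHz ≤ fs/2 = 9.95 kHz, appears at 0.35 kHz.
Distinct values: {0.35 kHz, 0.6 kHz, 2.85 kHz, 5.45 kHz, 6.9 kHz}.

0.35 kHz, 0.6 kHz, 2.85 kHz, 5.45 kHz, 6.9 kHz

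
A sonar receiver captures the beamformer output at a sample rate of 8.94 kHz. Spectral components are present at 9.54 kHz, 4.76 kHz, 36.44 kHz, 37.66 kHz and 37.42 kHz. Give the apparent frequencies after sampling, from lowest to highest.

fs/2 = 4.47 kHz.
9.54 kHz mod fs = 0.6 kHz.
0.6 kHz ≤ fs/2 = 4.47 kHz, appears at 0.6 kHz.
4.76 kHz > fs/2 = 4.47 kHz, folds to fs − 4.76 kHz = 4.18 kHz.
36.44 kHz mod fs = 0.68 kHz.
0.68 kHz ≤ fs/2 = 4.47 kHz, appears at 0.68 kHz.
37.66 kHz mod fs = 1.9 kHz.
1.9 kHz ≤ fs/2 = 4.47 kHz, appears at 1.9 kHz.
37.42 kHz mod fs = 1.66 kHz.
1.66 kHz ≤ fs/2 = 4.47 kHz, appears at 1.66 kHz.
Distinct values: {0.6 kHz, 0.68 kHz, 1.66 kHz, 1.9 kHz, 4.18 kHz}.

0.6 kHz, 0.68 kHz, 1.66 kHz, 1.9 kHz, 4.18 kHz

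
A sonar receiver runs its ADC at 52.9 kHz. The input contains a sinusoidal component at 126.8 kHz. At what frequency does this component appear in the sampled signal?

21 kHz

126.8 kHz mod fs = 21 kHz.
21 kHz ≤ fs/2 = 26.45 kHz, appears at 21 kHz.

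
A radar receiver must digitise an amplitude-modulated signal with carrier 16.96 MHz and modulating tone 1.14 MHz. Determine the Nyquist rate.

36.2 MHz

AM sidebands sit at fc ± fm = 15.82 MHz and 18.1 MHz.
Highest-frequency component: 18.1 MHz.
Nyquist rate = 2 × 18.1 MHz = 36.2 MHz.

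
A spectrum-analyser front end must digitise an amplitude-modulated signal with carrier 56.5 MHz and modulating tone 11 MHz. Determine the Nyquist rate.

135 MHz

AM sidebands sit at fc ± fm = 45.5 MHz and 67.5 MHz.
Highest-frequency component: 67.5 MHz.
Nyquist rate = 2 × 67.5 MHz = 135 MHz.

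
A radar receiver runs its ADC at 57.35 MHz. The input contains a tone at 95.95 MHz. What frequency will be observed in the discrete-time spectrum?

18.75 MHz

95.95 MHz mod fs = 38.6 MHz.
38.6 MHz > fs/2 = 28.675 MHz, folds to fs − 38.6 MHz = 18.75 MHz.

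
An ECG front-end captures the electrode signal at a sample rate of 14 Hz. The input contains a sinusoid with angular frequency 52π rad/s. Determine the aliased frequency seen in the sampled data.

ω = 52π rad/s → f = ω/(2π) = 26 Hz.
26 Hz mod fs = 12 Hz.
12 Hz > fs/2 = 7 Hz, folds to fs − 12 Hz = 2 Hz.

2 Hz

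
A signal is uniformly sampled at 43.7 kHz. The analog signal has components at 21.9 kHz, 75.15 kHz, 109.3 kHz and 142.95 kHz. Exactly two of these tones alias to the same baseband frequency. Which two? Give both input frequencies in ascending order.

21.9 kHz, 109.3 kHz

fs/2 = 21.85 kHz.
21.9 kHz > fs/2 = 21.85 kHz, folds to fs − 21.9 kHz = 21.8 kHz.
75.15 kHz mod fs = 31.45 kHz.
31.45 kHz > fs/2 = 21.85 kHz, folds to fs − 31.45 kHz = 12.25 kHz.
109.3 kHz mod fs = 21.9 kHz.
21.9 kHz > fs/2 = 21.85 kHz, folds to fs − 21.9 kHz = 21.8 kHz.
142.95 kHz mod fs = 11.85 kHz.
11.85 kHz ≤ fs/2 = 21.85 kHz, appears at 11.85 kHz.
21.9 kHz and 109.3 kHz both map to 21.8 kHz.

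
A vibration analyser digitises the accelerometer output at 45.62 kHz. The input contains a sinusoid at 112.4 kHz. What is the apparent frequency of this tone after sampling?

112.4 kHz mod fs = 21.16 kHz.
21.16 kHz ≤ fs/2 = 22.81 kHz, appears at 21.16 kHz.

21.16 kHz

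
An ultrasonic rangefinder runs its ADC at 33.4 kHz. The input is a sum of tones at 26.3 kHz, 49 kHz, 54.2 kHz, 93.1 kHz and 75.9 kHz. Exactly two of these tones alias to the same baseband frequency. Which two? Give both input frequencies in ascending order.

26.3 kHz, 93.1 kHz

fs/2 = 16.7 kHz.
26.3 kHz > fs/2 = 16.7 kHz, folds to fs − 26.3 kHz = 7.1 kHz.
49 kHz mod fs = 15.6 kHz.
15.6 kHz ≤ fs/2 = 16.7 kHz, appears at 15.6 kHz.
54.2 kHz mod fs = 20.8 kHz.
20.8 kHz > fs/2 = 16.7 kHz, folds to fs − 20.8 kHz = 12.6 kHz.
93.1 kHz mod fs = 26.3 kHz.
26.3 kHz > fs/2 = 16.7 kHz, folds to fs − 26.3 kHz = 7.1 kHz.
75.9 kHz mod fs = 9.1 kHz.
9.1 kHz ≤ fs/2 = 16.7 kHz, appears at 9.1 kHz.
26.3 kHz and 93.1 kHz both map to 7.1 kHz.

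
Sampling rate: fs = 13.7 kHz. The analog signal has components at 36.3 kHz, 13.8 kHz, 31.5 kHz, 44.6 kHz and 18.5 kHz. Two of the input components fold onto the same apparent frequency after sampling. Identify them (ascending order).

fs/2 = 6.85 kHz.
36.3 kHz mod fs = 8.9 kHz.
8.9 kHz > fs/2 = 6.85 kHz, folds to fs − 8.9 kHz = 4.8 kHz.
13.8 kHz mod fs = 0.1 kHz.
0.1 kHz ≤ fs/2 = 6.85 kHz, appears at 0.1 kHz.
31.5 kHz mod fs = 4.1 kHz.
4.1 kHz ≤ fs/2 = 6.85 kHz, appears at 4.1 kHz.
44.6 kHz mod fs = 3.5 kHz.
3.5 kHz ≤ fs/2 = 6.85 kHz, appears at 3.5 kHz.
18.5 kHz mod fs = 4.8 kHz.
4.8 kHz ≤ fs/2 = 6.85 kHz, appears at 4.8 kHz.
18.5 kHz and 36.3 kHz both map to 4.8 kHz.

18.5 kHz, 36.3 kHz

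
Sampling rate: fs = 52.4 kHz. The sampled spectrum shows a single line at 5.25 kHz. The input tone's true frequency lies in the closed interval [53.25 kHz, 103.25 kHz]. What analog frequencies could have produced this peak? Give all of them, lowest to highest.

57.65 kHz, 99.55 kHz

Frequencies that alias to 5.25 kHz are k·fs ± 5.25 kHz for integer k ≥ 0.
k=0: 5.25 kHz.
k=1: 47.15 kHz, 57.65 kHz.
k=2: 99.55 kHz, 110.05 kHz.
k=3: 151.95 kHz, 162.45 kHz.
Within [53.25 kHz, 103.25 kHz]: 57.65 kHz, 99.55 kHz.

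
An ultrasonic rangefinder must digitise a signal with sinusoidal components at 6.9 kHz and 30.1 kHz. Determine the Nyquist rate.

60.2 kHz

Highest-frequency component: 30.1 kHz.
Nyquist rate = 2 × 30.1 kHz = 60.2 kHz.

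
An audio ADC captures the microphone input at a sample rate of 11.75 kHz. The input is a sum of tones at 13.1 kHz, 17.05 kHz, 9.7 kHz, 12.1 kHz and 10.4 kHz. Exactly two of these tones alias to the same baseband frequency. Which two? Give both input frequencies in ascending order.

fs/2 = 5.875 kHz.
13.1 kHz mod fs = 1.35 kHz.
1.35 kHz ≤ fs/2 = 5.875 kHz, appears at 1.35 kHz.
17.05 kHz mod fs = 5.3 kHz.
5.3 kHz ≤ fs/2 = 5.875 kHz, appears at 5.3 kHz.
9.7 kHz > fs/2 = 5.875 kHz, folds to fs − 9.7 kHz = 2.05 kHz.
12.1 kHz mod fs = 0.35 kHz.
0.35 kHz ≤ fs/2 = 5.875 kHz, appears at 0.35 kHz.
10.4 kHz > fs/2 = 5.875 kHz, folds to fs − 10.4 kHz = 1.35 kHz.
10.4 kHz and 13.1 kHz both map to 1.35 kHz.

10.4 kHz, 13.1 kHz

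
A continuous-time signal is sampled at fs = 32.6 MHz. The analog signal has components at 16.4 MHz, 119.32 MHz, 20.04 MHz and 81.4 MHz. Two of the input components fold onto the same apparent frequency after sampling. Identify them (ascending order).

fs/2 = 16.3 MHz.
16.4 MHz > fs/2 = 16.3 MHz, folds to fs − 16.4 MHz = 16.2 MHz.
119.32 MHz mod fs = 21.52 MHz.
21.52 MHz > fs/2 = 16.3 MHz, folds to fs − 21.52 MHz = 11.08 MHz.
20.04 MHz > fs/2 = 16.3 MHz, folds to fs − 20.04 MHz = 12.56 MHz.
81.4 MHz mod fs = 16.2 MHz.
16.2 MHz ≤ fs/2 = 16.3 MHz, appears at 16.2 MHz.
16.4 MHz and 81.4 MHz both map to 16.2 MHz.

16.4 MHz, 81.4 MHz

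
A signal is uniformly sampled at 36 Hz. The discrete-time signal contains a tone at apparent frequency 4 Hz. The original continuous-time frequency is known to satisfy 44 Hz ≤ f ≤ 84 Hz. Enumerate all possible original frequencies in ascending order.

Frequencies that alias to 4 Hz are k·fs ± 4 Hz for integer k ≥ 0.
k=0: 4 Hz.
k=1: 32 Hz, 40 Hz.
k=2: 68 Hz, 76 Hz.
k=3: 104 Hz, 112 Hz.
Within [44 Hz, 84 Hz]: 68 Hz, 76 Hz.

68 Hz, 76 Hz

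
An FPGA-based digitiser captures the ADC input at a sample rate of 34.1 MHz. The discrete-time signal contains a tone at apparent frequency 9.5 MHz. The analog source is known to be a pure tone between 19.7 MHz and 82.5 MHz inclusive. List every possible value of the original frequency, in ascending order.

24.6 MHz, 43.6 MHz, 58.7 MHz, 77.7 MHz

Frequencies that alias to 9.5 MHz are k·fs ± 9.5 MHz for integer k ≥ 0.
k=0: 9.5 MHz.
k=1: 24.6 MHz, 43.6 MHz.
k=2: 58.7 MHz, 77.7 MHz.
k=3: 92.8 MHz, 111.8 MHz.
Within [19.7 MHz, 82.5 MHz]: 24.6 MHz, 43.6 MHz, 58.7 MHz, 77.7 MHz.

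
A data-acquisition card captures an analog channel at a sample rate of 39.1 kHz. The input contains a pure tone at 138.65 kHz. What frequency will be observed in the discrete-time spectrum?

17.75 kHz

138.65 kHz mod fs = 21.35 kHz.
21.35 kHz > fs/2 = 19.55 kHz, folds to fs − 21.35 kHz = 17.75 kHz.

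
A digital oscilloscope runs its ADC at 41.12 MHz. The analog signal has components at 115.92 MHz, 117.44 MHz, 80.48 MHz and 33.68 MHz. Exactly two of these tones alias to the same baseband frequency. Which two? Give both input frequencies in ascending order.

33.68 MHz, 115.92 MHz

fs/2 = 20.56 MHz.
115.92 MHz mod fs = 33.68 MHz.
33.68 MHz > fs/2 = 20.56 MHz, folds to fs − 33.68 MHz = 7.44 MHz.
117.44 MHz mod fs = 35.2 MHz.
35.2 MHz > fs/2 = 20.56 MHz, folds to fs − 35.2 MHz = 5.92 MHz.
80.48 MHz mod fs = 39.36 MHz.
39.36 MHz > fs/2 = 20.56 MHz, folds to fs − 39.36 MHz = 1.76 MHz.
33.68 MHz > fs/2 = 20.56 MHz, folds to fs − 33.68 MHz = 7.44 MHz.
33.68 MHz and 115.92 MHz both map to 7.44 MHz.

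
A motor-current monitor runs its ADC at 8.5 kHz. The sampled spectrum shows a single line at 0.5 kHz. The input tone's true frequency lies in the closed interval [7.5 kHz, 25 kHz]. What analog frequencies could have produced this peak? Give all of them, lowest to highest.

Frequencies that alias to 0.5 kHz are k·fs ± 0.5 kHz for integer k ≥ 0.
k=0: 0.5 kHz.
k=1: 8 kHz, 9 kHz.
k=2: 16.5 kHz, 17.5 kHz.
k=3: 25 kHz, 26 kHz.
k=4: 33.5 kHz, 34.5 kHz.
Within [7.5 kHz, 25 kHz]: 8 kHz, 9 kHz, 16.5 kHz, 17.5 kHz, 25 kHz.

8 kHz, 9 kHz, 16.5 kHz, 17.5 kHz, 25 kHz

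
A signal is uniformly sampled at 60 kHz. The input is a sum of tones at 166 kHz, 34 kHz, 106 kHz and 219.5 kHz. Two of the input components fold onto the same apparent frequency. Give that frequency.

14 kHz

fs/2 = 30 kHz.
166 kHz mod fs = 46 kHz.
46 kHz > fs/2 = 30 kHz, folds to fs − 46 kHz = 14 kHz.
34 kHz > fs/2 = 30 kHz, folds to fs − 34 kHz = 26 kHz.
106 kHz mod fs = 46 kHz.
46 kHz > fs/2 = 30 kHz, folds to fs − 46 kHz = 14 kHz.
219.5 kHz mod fs = 39.5 kHz.
39.5 kHz > fs/2 = 30 kHz, folds to fs − 39.5 kHz = 20.5 kHz.
106 kHz and 166 kHz both map to 14 kHz.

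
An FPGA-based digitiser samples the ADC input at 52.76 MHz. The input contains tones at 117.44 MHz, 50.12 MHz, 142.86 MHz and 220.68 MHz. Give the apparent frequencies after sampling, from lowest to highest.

2.64 MHz, 9.64 MHz, 11.92 MHz, 15.42 MHz

fs/2 = 26.38 MHz.
117.44 MHz mod fs = 11.92 MHz.
11.92 MHz ≤ fs/2 = 26.38 MHz, appears at 11.92 MHz.
50.12 MHz > fs/2 = 26.38 MHz, folds to fs − 50.12 MHz = 2.64 MHz.
142.86 MHz mod fs = 37.34 MHz.
37.34 MHz > fs/2 = 26.38 MHz, folds to fs − 37.34 MHz = 15.42 MHz.
220.68 MHz mod fs = 9.64 MHz.
9.64 MHz ≤ fs/2 = 26.38 MHz, appears at 9.64 MHz.
Distinct values: {2.64 MHz, 9.64 MHz, 11.92 MHz, 15.42 MHz}.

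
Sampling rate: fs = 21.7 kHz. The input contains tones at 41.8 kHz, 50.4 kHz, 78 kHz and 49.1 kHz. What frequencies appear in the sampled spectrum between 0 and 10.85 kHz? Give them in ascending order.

fs/2 = 10.85 kHz.
41.8 kHz mod fs = 20.1 kHz.
20.1 kHz > fs/2 = 10.85 kHz, folds to fs − 20.1 kHz = 1.6 kHz.
50.4 kHz mod fs = 7 kHz.
7 kHz ≤ fs/2 = 10.85 kHz, appears at 7 kHz.
78 kHz mod fs = 12.9 kHz.
12.9 kHz > fs/2 = 10.85 kHz, folds to fs − 12.9 kHz = 8.8 kHz.
49.1 kHz mod fs = 5.7 kHz.
5.7 kHz ≤ fs/2 = 10.85 kHz, appears at 5.7 kHz.
Distinct values: {1.6 kHz, 5.7 kHz, 7 kHz, 8.8 kHz}.

1.6 kHz, 5.7 kHz, 7 kHz, 8.8 kHz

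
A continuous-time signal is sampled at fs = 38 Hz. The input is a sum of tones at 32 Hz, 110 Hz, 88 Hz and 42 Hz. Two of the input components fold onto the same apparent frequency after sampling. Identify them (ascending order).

42 Hz, 110 Hz

fs/2 = 19 Hz.
32 Hz > fs/2 = 19 Hz, folds to fs − 32 Hz = 6 Hz.
110 Hz mod fs = 34 Hz.
34 Hz > fs/2 = 19 Hz, folds to fs − 34 Hz = 4 Hz.
88 Hz mod fs = 12 Hz.
12 Hz ≤ fs/2 = 19 Hz, appears at 12 Hz.
42 Hz mod fs = 4 Hz.
4 Hz ≤ fs/2 = 19 Hz, appears at 4 Hz.
42 Hz and 110 Hz both map to 4 Hz.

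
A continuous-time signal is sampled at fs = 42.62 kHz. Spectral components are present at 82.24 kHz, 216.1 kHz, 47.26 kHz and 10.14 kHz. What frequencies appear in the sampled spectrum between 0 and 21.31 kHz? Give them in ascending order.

fs/2 = 21.31 kHz.
82.24 kHz mod fs = 39.62 kHz.
39.62 kHz > fs/2 = 21.31 kHz, folds to fs − 39.62 kHz = 3 kHz.
216.1 kHz mod fs = 3 kHz.
3 kHz ≤ fs/2 = 21.31 kHz, appears at 3 kHz.
47.26 kHz mod fs = 4.64 kHz.
4.64 kHz ≤ fs/2 = 21.31 kHz, appears at 4.64 kHz.
10.14 kHz ≤ fs/2 = 21.31 kHz, passes unchanged.
Distinct values: {3 kHz, 4.64 kHz, 10.14 kHz}.

3 kHz, 4.64 kHz, 10.14 kHz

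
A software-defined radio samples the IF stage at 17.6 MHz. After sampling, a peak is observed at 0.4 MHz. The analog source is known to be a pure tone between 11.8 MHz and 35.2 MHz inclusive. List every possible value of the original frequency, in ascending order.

Frequencies that alias to 0.4 MHz are k·fs ± 0.4 MHz for integer k ≥ 0.
k=0: 0.4 MHz.
k=1: 17.2 MHz, 18 MHz.
k=2: 34.8 MHz, 35.6 MHz.
k=3: 52.4 MHz, 53.2 MHz.
Within [11.8 MHz, 35.2 MHz]: 17.2 MHz, 18 MHz, 34.8 MHz.

17.2 MHz, 18 MHz, 34.8 MHz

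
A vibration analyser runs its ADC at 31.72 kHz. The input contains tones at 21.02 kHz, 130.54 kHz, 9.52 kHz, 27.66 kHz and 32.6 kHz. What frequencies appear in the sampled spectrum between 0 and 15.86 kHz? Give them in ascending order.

fs/2 = 15.86 kHz.
21.02 kHz > fs/2 = 15.86 kHz, folds to fs − 21.02 kHz = 10.7 kHz.
130.54 kHz mod fs = 3.66 kHz.
3.66 kHz ≤ fs/2 = 15.86 kHz, appears at 3.66 kHz.
9.52 kHz ≤ fs/2 = 15.86 kHz, passes unchanged.
27.66 kHz > fs/2 = 15.86 kHz, folds to fs − 27.66 kHz = 4.06 kHz.
32.6 kHz mod fs = 0.88 kHz.
0.88 kHz ≤ fs/2 = 15.86 kHz, appears at 0.88 kHz.
Distinct values: {0.88 kHz, 3.66 kHz, 4.06 kHz, 9.52 kHz, 10.7 kHz}.

0.88 kHz, 3.66 kHz, 4.06 kHz, 9.52 kHz, 10.7 kHz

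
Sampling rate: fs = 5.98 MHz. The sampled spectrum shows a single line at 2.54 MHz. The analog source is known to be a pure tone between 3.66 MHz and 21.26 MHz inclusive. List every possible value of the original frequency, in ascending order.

8.52 MHz, 9.42 MHz, 14.5 MHz, 15.4 MHz, 20.48 MHz

Frequencies that alias to 2.54 MHz are k·fs ± 2.54 MHz for integer k ≥ 0.
k=0: 2.54 MHz.
k=1: 3.44 MHz, 8.52 MHz.
k=2: 9.42 MHz, 14.5 MHz.
k=3: 15.4 MHz, 20.48 MHz.
k=4: 21.38 MHz, 26.46 MHz.
Within [3.66 MHz, 21.26 MHz]: 8.52 MHz, 9.42 MHz, 14.5 MHz, 15.4 MHz, 20.48 MHz.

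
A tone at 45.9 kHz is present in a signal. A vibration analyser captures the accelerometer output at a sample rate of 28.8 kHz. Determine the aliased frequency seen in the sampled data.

45.9 kHz mod fs = 17.1 kHz.
17.1 kHz > fs/2 = 14.4 kHz, folds to fs − 17.1 kHz = 11.7 kHz.

11.7 kHz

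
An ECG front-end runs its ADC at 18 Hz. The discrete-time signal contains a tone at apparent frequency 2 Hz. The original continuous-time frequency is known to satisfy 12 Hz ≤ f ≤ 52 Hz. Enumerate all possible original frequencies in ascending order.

16 Hz, 20 Hz, 34 Hz, 38 Hz, 52 Hz

Frequencies that alias to 2 Hz are k·fs ± 2 Hz for integer k ≥ 0.
k=0: 2 Hz.
k=1: 16 Hz, 20 Hz.
k=2: 34 Hz, 38 Hz.
k=3: 52 Hz, 56 Hz.
k=4: 70 Hz, 74 Hz.
Within [12 Hz, 52 Hz]: 16 Hz, 20 Hz, 34 Hz, 38 Hz, 52 Hz.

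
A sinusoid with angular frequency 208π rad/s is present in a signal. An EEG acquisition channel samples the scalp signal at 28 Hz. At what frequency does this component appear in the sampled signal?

8 Hz

ω = 208π rad/s → f = ω/(2π) = 104 Hz.
104 Hz mod fs = 20 Hz.
20 Hz > fs/2 = 14 Hz, folds to fs − 20 Hz = 8 Hz.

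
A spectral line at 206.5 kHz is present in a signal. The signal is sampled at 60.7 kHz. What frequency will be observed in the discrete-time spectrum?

206.5 kHz mod fs = 24.4 kHz.
24.4 kHz ≤ fs/2 = 30.35 kHz, appears at 24.4 kHz.

24.4 kHz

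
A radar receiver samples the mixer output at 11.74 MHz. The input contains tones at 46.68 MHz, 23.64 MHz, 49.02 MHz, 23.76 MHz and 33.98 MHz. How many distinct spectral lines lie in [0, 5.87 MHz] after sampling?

fs/2 = 5.87 MHz.
46.68 MHz mod fs = 11.46 MHz.
11.46 MHz > fs/2 = 5.87 MHz, folds to fs − 11.46 MHz = 0.28 MHz.
23.64 MHz mod fs = 0.16 MHz.
0.16 MHz ≤ fs/2 = 5.87 MHz, appears at 0.16 MHz.
49.02 MHz mod fs = 2.06 MHz.
2.06 MHz ≤ fs/2 = 5.87 MHz, appears at 2.06 MHz.
23.76 MHz mod fs = 0.28 MHz.
0.28 MHz ≤ fs/2 = 5.87 MHz, appears at 0.28 MHz.
33.98 MHz mod fs = 10.5 MHz.
10.5 MHz > fs/2 = 5.87 MHz, folds to fs − 10.5 MHz = 1.24 MHz.
Distinct values: {0.16 MHz, 0.28 MHz, 1.24 MHz, 2.06 MHz} → 4.

4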